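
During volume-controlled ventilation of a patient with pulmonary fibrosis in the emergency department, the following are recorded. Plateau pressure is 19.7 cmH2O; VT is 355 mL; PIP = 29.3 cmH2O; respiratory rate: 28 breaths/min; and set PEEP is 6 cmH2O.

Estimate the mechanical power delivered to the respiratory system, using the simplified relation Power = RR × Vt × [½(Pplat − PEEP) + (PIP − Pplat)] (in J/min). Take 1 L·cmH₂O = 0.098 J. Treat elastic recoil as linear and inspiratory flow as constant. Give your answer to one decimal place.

16.0

Per-breath work = Vt × [½(Pplat−PEEP) + (PIP−Pplat)] = 0.355 × [0.5×13.7 + 9.6] = 0.355 × 16.45 = 5.84 L·cmH2O.
Power = 28 × 5.84 = 163.52 L·cmH2O/min.
× 0.098 J/(L·cmH2O) → 16.025 J/min.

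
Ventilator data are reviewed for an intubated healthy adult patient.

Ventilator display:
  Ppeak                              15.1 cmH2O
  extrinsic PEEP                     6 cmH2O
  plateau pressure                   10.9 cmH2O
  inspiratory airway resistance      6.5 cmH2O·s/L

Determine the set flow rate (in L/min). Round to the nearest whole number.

39

flow = (PIP − Pplat) / Raw = (15.1 − 10.9) / 6.5 = 0.6462 L/s × 60 = 38.772 L/min.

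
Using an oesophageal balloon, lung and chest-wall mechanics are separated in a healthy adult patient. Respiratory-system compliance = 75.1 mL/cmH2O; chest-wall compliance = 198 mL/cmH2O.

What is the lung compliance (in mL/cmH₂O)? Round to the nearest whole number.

1/CL = 1/Crs − 1/Ccw.
1/CL = 1/75.1 − 1/198 = 0.008265.
CL = 120.99 mL/cmH2O.

121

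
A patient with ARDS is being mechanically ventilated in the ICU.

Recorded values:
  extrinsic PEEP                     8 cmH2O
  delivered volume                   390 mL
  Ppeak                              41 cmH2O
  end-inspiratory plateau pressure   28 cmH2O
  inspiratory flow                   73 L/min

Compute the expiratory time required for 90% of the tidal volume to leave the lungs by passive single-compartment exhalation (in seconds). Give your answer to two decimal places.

0.48

Flow: 73 L/min ÷ 60 = 1.2167 L/s.
R = (PIP − Pplat)/V̇ = (41 − 28) / 1.2167 = 13.0/1.2167 = 10.685 cmH2O·s/L.
C = Vt/(Pplat − PEEP) = 390.0 / (28 − 8) = 390.0/20.0 = 19.5 mL/cmH2O.
τ = R × C = 10.685 × 0.0195 L/cmH2O = 0.2084 s.
t = −τ·ln(1 − 0.90) = −0.2084·ln(0.1) = 0.4799 s.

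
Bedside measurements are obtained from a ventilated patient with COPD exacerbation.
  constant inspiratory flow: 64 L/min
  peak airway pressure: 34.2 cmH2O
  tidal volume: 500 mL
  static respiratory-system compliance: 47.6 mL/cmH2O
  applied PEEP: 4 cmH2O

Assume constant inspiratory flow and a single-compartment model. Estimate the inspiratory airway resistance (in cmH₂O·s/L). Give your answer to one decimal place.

18.5

Flow: 64 L/min ÷ 60 = 1.0667 L/s.
Equation of motion (constant flow): PIP = Vt/C + R·V̇ + PEEP.
R·V̇ = PIP − Vt/C − PEEP = 34.2 − 500/47.6 − 4 = 34.2 − 10.504 − 4 = 19.696 cmH2O.
R = 19.696 / 1.0667 = 18.464 cmH2O·s/L.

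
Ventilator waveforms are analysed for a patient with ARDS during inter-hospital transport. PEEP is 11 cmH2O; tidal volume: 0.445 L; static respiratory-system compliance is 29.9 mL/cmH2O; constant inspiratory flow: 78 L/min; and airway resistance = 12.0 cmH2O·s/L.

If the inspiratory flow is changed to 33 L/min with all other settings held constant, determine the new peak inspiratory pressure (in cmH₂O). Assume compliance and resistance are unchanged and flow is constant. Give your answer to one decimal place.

32.5

Flow: 78 L/min ÷ 60 = 1.3 L/s.
New flow: 33 L/min ÷ 60 = 0.55 L/s.
PIP = Vt/C + R·V̇ + PEEP (constant-flow equation of motion).
Only the resistive term changes: ΔPIP = R × ΔV̇ = 12.0 × (0.55 − 1.3) = 12.0 × -0.75 = -9.0 cmH2O.
Original PIP = 445/29.9 + 12.0×1.3 + 11 = 41.483 cmH2O; new PIP = 41.483 + (-9.0) = 32.483 cmH2O.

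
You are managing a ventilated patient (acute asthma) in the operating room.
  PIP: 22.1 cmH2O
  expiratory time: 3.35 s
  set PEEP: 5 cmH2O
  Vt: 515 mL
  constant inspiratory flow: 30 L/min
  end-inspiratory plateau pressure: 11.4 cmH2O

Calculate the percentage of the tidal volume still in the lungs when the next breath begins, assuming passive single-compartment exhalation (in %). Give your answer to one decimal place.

14.3

Flow: 30 L/min ÷ 60 = 0.5 L/s.
R = (PIP − Pplat)/V̇ = (22.1 − 11.4) / 0.5 = 10.7/0.5 = 21.4 cmH2O·s/L.
C = Vt/(Pplat − PEEP) = 515.0 / (11.4 − 5) = 515.0/6.4 = 80.469 mL/cmH2O.
τ = R × C = 21.4 × 0.08047 L/cmH2O = 1.722 s.
Fraction remaining at end-expiration = e^(−Te/τ) = e^(−3.35/1.722) = 0.1429 → 14.29%.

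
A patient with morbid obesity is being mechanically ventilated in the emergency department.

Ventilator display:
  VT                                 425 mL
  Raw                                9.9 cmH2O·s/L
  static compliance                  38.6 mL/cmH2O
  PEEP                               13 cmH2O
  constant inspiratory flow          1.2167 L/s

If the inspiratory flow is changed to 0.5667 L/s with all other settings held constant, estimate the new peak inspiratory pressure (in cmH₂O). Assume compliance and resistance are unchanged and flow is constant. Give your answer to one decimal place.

29.6

PIP = Vt/C + R·V̇ + PEEP (constant-flow equation of motion).
Only the resistive term changes: ΔPIP = R × ΔV̇ = 9.9 × (0.5667 − 1.2167) = 9.9 × -0.65 = -6.435 cmH2O.
Original PIP = 425/38.6 + 9.9×1.2167 + 13 = 36.056 cmH2O; new PIP = 36.056 + (-6.435) = 29.621 cmH2O.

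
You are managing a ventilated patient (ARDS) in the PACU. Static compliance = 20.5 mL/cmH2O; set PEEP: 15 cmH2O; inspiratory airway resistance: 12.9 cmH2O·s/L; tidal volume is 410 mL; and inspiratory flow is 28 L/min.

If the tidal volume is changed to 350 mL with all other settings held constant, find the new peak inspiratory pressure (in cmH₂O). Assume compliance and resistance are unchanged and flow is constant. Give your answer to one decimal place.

38.1

Flow: 28 L/min ÷ 60 = 0.4667 L/s.
PIP = Vt/C + R·V̇ + PEEP (constant-flow equation of motion).
Only the elastic term changes: ΔPIP = ΔVt / C = (350 − 410) / 20.5 = -2.927 cmH2O.
Original PIP = 410/20.5 + 12.9×0.4667 + 15 = 41.02 cmH2O; new PIP = 41.02 + (-2.927) = 38.093 cmH2O.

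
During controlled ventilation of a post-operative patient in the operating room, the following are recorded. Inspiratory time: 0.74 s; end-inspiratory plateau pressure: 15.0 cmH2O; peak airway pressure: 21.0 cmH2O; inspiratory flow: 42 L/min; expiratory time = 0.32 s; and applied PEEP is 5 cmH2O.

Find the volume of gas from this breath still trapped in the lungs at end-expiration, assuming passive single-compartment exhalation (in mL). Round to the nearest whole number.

252

Flow: 42 L/min ÷ 60 = 0.7 L/s.
Vt = flow × Ti = 0.7 L/s × 0.74 s × 1000 mL/L = 518.0 mL.
R = (PIP − Pplat)/V̇ = (21.0 − 15.0) / 0.7 = 6.0/0.7 = 8.571 cmH2O·s/L.
C = Vt/(Pplat − PEEP) = 518.0 / (15.0 − 5) = 518.0/10.0 = 51.8 mL/cmH2O.
τ = R × C = 8.571 × 0.0518 L/cmH2O = 0.444 s.
Fraction remaining = e^(−Te/τ) = e^(−0.32/0.444) = 0.4864.
Trapped volume = 518.0 × 0.4864 = 251.96 mL.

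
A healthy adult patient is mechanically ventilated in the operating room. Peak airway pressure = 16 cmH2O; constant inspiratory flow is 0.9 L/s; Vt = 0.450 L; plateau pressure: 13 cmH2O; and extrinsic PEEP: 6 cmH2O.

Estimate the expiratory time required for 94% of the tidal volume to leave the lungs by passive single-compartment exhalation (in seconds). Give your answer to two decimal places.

R = (PIP − Pplat)/V̇ = (16 − 13) / 0.9 = 3.0/0.9 = 3.333 cmH2O·s/L.
C = Vt/(Pplat − PEEP) = 450.0 / (13 − 6) = 450.0/7.0 = 64.286 mL/cmH2O.
τ = R × C = 3.333 × 0.06429 L/cmH2O = 0.2143 s.
t = −τ·ln(1 − 0.94) = −0.2143·ln(0.06) = 0.6029 s.

0.60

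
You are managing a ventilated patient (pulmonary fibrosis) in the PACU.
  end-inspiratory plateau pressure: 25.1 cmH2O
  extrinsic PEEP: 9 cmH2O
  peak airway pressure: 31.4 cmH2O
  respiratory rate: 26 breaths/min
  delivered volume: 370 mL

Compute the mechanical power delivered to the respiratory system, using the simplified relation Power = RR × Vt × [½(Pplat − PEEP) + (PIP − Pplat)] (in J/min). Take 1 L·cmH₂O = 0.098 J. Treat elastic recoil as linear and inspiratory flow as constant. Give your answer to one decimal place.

Per-breath work = Vt × [½(Pplat−PEEP) + (PIP−Pplat)] = 0.370 × [0.5×16.1 + 6.3] = 0.370 × 14.35 = 5.31 L·cmH2O.
Power = 26 × 5.31 = 138.06 L·cmH2O/min.
× 0.098 J/(L·cmH2O) → 13.53 J/min.

13.5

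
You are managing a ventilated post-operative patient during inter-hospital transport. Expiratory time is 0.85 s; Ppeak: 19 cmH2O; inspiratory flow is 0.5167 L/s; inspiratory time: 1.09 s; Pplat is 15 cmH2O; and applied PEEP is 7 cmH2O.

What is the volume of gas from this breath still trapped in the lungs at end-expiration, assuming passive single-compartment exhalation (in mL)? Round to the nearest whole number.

Vt = flow × Ti = 0.5167 L/s × 1.09 s × 1000 mL/L = 563.2 mL.
R = (PIP − Pplat)/V̇ = (19 − 15) / 0.5167 = 4.0/0.5167 = 7.741 cmH2O·s/L.
C = Vt/(Pplat − PEEP) = 563.2 / (15 − 7) = 563.2/8.0 = 70.4 mL/cmH2O.
τ = R × C = 7.741 × 0.0704 L/cmH2O = 0.545 s.
Fraction remaining = e^(−Te/τ) = e^(−0.85/0.545) = 0.2102.
Trapped volume = 563.2 × 0.2102 = 118.38 mL.

118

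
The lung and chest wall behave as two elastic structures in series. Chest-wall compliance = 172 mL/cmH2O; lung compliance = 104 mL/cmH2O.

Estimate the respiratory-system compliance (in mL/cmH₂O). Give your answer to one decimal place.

64.8

Lung and chest wall are elastances in series: 1/Crs = 1/CL + 1/Ccw.
1/Crs = 1/104 + 1/172 = 0.01543.
Crs = 64.809 mL/cmH2O.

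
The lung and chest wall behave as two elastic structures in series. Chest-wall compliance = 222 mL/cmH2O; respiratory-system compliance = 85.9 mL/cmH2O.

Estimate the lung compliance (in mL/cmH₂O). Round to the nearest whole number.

140

1/CL = 1/Crs − 1/Ccw.
1/CL = 1/85.9 − 1/222 = 0.007137.
CL = 140.11 mL/cmH2O.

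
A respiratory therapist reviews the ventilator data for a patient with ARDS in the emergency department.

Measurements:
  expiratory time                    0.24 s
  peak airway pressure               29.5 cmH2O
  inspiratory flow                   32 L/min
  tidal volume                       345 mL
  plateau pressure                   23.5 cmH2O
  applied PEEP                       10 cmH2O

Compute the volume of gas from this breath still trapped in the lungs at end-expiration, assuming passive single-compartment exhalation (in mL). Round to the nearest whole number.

150

Flow: 32 L/min ÷ 60 = 0.5333 L/s.
R = (PIP − Pplat)/V̇ = (29.5 − 23.5) / 0.5333 = 6.0/0.5333 = 11.251 cmH2O·s/L.
C = Vt/(Pplat − PEEP) = 345.0 / (23.5 − 10) = 345.0/13.5 = 25.556 mL/cmH2O.
τ = R × C = 11.251 × 0.02556 L/cmH2O = 0.2876 s.
Fraction remaining = e^(−Te/τ) = e^(−0.24/0.2876) = 0.4341.
Trapped volume = 345.0 × 0.4341 = 149.76 mL.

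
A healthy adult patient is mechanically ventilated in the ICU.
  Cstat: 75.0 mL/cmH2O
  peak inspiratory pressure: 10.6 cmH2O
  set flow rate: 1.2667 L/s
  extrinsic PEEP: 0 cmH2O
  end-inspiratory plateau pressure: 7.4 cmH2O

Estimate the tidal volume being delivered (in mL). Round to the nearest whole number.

Vt = Cstat × (Pplat − PEEP) = 75.0 × (7.4 − 0) = 75.0 × 7.4 = 555.0 mL.

555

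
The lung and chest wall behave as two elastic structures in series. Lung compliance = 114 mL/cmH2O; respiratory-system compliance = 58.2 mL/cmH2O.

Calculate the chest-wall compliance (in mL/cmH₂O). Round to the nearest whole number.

119

1/Ccw = 1/Crs − 1/CL.
1/Ccw = 1/58.2 − 1/114 = 0.00841.
Ccw = 118.91 mL/cmH2O.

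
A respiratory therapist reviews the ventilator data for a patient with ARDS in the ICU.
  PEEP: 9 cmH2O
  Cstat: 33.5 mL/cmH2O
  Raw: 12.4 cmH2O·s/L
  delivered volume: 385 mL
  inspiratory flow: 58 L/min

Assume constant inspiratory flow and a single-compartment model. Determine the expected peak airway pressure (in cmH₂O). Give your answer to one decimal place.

Flow: 58 L/min ÷ 60 = 0.9667 L/s.
Equation of motion (constant flow): PIP = Vt/C + R·V̇ + PEEP.
PIP = 385/33.5 + 12.4×0.9667 + 9 = 11.493 + 11.987 + 9 = 32.48 cmH2O.

32.5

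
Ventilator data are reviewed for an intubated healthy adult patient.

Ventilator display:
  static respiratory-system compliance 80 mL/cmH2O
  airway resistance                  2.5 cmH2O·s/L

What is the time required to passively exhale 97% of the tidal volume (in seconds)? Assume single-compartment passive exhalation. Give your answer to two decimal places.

τ = R × C = 2.5 × 80 mL/cmH2O = 2.5 × 0.080 L/cmH2O = 0.2 s.
Exhaled fraction f = 1 − e^(−t/τ) → t = −τ·ln(1 − f) = −0.2·ln(0.03) = 0.7013 s.

0.70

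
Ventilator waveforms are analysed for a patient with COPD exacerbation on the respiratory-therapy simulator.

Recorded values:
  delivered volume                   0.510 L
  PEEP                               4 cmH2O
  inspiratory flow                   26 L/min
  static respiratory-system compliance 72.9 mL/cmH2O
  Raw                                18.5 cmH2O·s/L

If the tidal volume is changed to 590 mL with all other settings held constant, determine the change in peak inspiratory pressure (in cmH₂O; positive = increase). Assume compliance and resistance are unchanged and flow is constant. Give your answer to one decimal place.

PIP = Vt/C + R·V̇ + PEEP (constant-flow equation of motion).
Only the elastic term changes: ΔPIP = ΔVt / C = (590 − 510) / 72.9 = 1.097 cmH2O.

1.1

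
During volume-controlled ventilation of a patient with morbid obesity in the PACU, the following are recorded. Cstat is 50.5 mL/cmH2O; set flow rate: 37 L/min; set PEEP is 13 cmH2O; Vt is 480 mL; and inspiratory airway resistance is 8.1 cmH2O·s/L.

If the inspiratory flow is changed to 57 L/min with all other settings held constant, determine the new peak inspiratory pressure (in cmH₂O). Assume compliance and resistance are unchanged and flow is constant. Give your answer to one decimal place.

Flow: 37 L/min ÷ 60 = 0.6167 L/s.
New flow: 57 L/min ÷ 60 = 0.95 L/s.
PIP = Vt/C + R·V̇ + PEEP (constant-flow equation of motion).
Only the resistive term changes: ΔPIP = R × ΔV̇ = 8.1 × (0.95 − 0.6167) = 8.1 × 0.3333 = 2.7 cmH2O.
Original PIP = 480/50.5 + 8.1×0.6167 + 13 = 27.5 cmH2O; new PIP = 27.5 + (2.7) = 30.2 cmH2O.

30.2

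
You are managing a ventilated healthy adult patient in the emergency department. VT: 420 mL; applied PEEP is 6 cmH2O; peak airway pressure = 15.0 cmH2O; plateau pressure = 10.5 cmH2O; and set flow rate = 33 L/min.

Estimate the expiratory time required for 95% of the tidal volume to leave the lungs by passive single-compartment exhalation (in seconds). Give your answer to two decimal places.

Flow: 33 L/min ÷ 60 = 0.55 L/s.
R = (PIP − Pplat)/V̇ = (15.0 − 10.5) / 0.55 = 4.5/0.55 = 8.182 cmH2O·s/L.
C = Vt/(Pplat − PEEP) = 420.0 / (10.5 − 6) = 420.0/4.5 = 93.333 mL/cmH2O.
τ = R × C = 8.182 × 0.09333 L/cmH2O = 0.7636 s.
t = −τ·ln(1 − 0.95) = −0.7636·ln(0.05) = 2.288 s.

2.29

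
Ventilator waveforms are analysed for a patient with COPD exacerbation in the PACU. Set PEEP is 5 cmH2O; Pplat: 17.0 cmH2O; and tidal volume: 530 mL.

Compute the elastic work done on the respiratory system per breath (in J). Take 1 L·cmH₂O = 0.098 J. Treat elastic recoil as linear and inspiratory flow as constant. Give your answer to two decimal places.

0.31

Elastic work ≈ ½ × (Pplat − PEEP) × Vt = 0.5 × (17.0 − 5) × 0.530 L = 0.5 × 12.0 × 0.530 = 3.18 L·cmH2O.
× 0.098 J/(L·cmH2O) → 0.3116 J.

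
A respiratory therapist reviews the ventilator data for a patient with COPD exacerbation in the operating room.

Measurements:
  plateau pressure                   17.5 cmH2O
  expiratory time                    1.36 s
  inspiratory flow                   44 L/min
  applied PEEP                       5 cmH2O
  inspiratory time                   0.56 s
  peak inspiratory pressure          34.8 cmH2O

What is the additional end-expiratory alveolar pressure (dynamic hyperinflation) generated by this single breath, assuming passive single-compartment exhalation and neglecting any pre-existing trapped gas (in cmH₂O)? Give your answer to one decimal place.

2.2

Flow: 44 L/min ÷ 60 = 0.7333 L/s.
Vt = flow × Ti = 0.7333 L/s × 0.56 s × 1000 mL/L = 410.65 mL.
R = (PIP − Pplat)/V̇ = (34.8 − 17.5) / 0.7333 = 17.3/0.7333 = 23.592 cmH2O·s/L.
C = Vt/(Pplat − PEEP) = 410.65 / (17.5 − 5) = 410.65/12.5 = 32.852 mL/cmH2O.
τ = R × C = 23.592 × 0.03285 L/cmH2O = 0.775 s.
Fraction remaining = e^(−Te/τ) = e^(−1.36/0.775) = 0.1729; trapped volume = 410.65 × 0.1729 = 71.001 mL.
Additional alveolar pressure from trapping ≈ V_trapped / C = 71.001 / 32.852 = 2.161 cmH2O.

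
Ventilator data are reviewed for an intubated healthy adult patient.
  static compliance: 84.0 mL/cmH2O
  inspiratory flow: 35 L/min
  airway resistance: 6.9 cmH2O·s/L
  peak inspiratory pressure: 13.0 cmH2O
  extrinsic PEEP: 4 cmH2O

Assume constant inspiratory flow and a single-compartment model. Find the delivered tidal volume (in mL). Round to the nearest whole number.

418

Flow: 35 L/min ÷ 60 = 0.5833 L/s.
Equation of motion (constant flow): PIP = Vt/C + R·V̇ + PEEP.
Vt/C = PIP − R·V̇ − PEEP = 13.0 − 4.025 − 4 = 4.975 cmH2O.
Vt = C × 4.975 = 84.0 × 4.975 = 417.9 mL.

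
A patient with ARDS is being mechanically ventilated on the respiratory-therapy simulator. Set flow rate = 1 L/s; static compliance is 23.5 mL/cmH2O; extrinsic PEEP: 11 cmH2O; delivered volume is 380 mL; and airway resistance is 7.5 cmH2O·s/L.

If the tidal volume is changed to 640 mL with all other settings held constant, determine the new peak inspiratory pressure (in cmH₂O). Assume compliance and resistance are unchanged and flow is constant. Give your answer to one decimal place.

45.7

PIP = Vt/C + R·V̇ + PEEP (constant-flow equation of motion).
Only the elastic term changes: ΔPIP = ΔVt / C = (640 − 380) / 23.5 = 11.064 cmH2O.
Original PIP = 380/23.5 + 7.5×1 + 11 = 34.67 cmH2O; new PIP = 34.67 + (11.064) = 45.734 cmH2O.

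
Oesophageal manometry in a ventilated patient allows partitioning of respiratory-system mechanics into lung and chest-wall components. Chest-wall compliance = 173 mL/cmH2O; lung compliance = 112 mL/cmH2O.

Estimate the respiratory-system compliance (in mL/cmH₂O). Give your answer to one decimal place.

Lung and chest wall are elastances in series: 1/Crs = 1/CL + 1/Ccw.
1/Crs = 1/112 + 1/173 = 0.01471.
Crs = 67.981 mL/cmH2O.

68.0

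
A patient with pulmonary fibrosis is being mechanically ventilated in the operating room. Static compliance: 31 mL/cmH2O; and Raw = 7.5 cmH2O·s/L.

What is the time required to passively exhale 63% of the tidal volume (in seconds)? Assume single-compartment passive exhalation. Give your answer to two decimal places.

0.23

τ = R × C = 7.5 × 31 mL/cmH2O = 7.5 × 0.031 L/cmH2O = 0.2325 s.
Exhaled fraction f = 1 − e^(−t/τ) → t = −τ·ln(1 − f) = −0.2325·ln(0.37) = 0.2312 s.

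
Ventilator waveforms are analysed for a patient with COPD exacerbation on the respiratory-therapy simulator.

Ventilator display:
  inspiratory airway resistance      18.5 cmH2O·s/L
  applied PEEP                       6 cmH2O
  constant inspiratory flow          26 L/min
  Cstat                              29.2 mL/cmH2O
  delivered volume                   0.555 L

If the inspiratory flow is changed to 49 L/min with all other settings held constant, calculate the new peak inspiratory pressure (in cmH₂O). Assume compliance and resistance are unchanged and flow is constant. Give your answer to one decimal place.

40.1

Flow: 26 L/min ÷ 60 = 0.4333 L/s.
New flow: 49 L/min ÷ 60 = 0.8167 L/s.
PIP = Vt/C + R·V̇ + PEEP (constant-flow equation of motion).
Only the resistive term changes: ΔPIP = R × ΔV̇ = 18.5 × (0.8167 − 0.4333) = 18.5 × 0.3834 = 7.093 cmH2O.
Original PIP = 555/29.2 + 18.5×0.4333 + 6 = 33.023 cmH2O; new PIP = 33.023 + (7.093) = 40.116 cmH2O.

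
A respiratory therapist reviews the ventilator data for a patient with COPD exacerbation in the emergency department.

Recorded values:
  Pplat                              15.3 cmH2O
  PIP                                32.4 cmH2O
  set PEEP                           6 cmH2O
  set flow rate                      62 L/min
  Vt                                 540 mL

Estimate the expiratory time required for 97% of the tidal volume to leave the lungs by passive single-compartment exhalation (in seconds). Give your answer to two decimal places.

Flow: 62 L/min ÷ 60 = 1.0333 L/s.
R = (PIP − Pplat)/V̇ = (32.4 − 15.3) / 1.0333 = 17.1/1.0333 = 16.549 cmH2O·s/L.
C = Vt/(Pplat − PEEP) = 540.0 / (15.3 − 6) = 540.0/9.3 = 58.065 mL/cmH2O.
τ = R × C = 16.549 × 0.05807 L/cmH2O = 0.961 s.
t = −τ·ln(1 − 0.97) = −0.961·ln(0.03) = 3.37 s.

3.37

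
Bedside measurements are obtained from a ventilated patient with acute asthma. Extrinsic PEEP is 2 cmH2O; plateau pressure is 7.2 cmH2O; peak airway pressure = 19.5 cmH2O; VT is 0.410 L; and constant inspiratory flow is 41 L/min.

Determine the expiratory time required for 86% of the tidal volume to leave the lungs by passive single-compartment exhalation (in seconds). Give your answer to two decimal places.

2.79

Flow: 41 L/min ÷ 60 = 0.6833 L/s.
R = (PIP − Pplat)/V̇ = (19.5 − 7.2) / 0.6833 = 12.3/0.6833 = 18.001 cmH2O·s/L.
C = Vt/(Pplat − PEEP) = 410.0 / (7.2 − 2) = 410.0/5.2 = 78.846 mL/cmH2O.
τ = R × C = 18.001 × 0.07885 L/cmH2O = 1.419 s.
t = −τ·ln(1 − 0.86) = −1.419·ln(0.14) = 2.79 s.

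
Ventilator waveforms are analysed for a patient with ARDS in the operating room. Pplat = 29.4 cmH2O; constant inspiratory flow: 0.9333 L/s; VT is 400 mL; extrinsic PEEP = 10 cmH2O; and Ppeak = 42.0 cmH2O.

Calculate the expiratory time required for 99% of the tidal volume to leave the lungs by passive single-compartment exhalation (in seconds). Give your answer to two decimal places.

R = (PIP − Pplat)/V̇ = (42.0 − 29.4) / 0.9333 = 12.6/0.9333 = 13.5 cmH2O·s/L.
C = Vt/(Pplat − PEEP) = 400.0 / (29.4 − 10) = 400.0/19.4 = 20.619 mL/cmH2O.
τ = R × C = 13.5 × 0.02062 L/cmH2O = 0.2784 s.
t = −τ·ln(1 − 0.99) = −0.2784·ln(0.01) = 1.282 s.

1.28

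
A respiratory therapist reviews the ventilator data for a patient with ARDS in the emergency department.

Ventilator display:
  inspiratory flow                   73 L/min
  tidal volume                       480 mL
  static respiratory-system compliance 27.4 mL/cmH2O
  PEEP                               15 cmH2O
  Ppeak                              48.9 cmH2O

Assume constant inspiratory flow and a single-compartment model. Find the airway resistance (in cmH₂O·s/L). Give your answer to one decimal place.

Flow: 73 L/min ÷ 60 = 1.2167 L/s.
Equation of motion (constant flow): PIP = Vt/C + R·V̇ + PEEP.
R·V̇ = PIP − Vt/C − PEEP = 48.9 − 480/27.4 − 15 = 48.9 − 17.518 − 15 = 16.382 cmH2O.
R = 16.382 / 1.2167 = 13.464 cmH2O·s/L.

13.5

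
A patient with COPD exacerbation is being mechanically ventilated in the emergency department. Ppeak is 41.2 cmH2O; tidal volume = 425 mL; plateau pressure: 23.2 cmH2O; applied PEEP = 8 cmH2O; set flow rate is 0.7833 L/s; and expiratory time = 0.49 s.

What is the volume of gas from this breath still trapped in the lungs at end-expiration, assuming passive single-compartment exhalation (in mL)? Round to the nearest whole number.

198

R = (PIP − Pplat)/V̇ = (41.2 − 23.2) / 0.7833 = 18.0/0.7833 = 22.98 cmH2O·s/L.
C = Vt/(Pplat − PEEP) = 425.0 / (23.2 − 8) = 425.0/15.2 = 27.961 mL/cmH2O.
τ = R × C = 22.98 × 0.02796 L/cmH2O = 0.6425 s.
Fraction remaining = e^(−Te/τ) = e^(−0.49/0.6425) = 0.4664.
Trapped volume = 425.0 × 0.4664 = 198.22 mL.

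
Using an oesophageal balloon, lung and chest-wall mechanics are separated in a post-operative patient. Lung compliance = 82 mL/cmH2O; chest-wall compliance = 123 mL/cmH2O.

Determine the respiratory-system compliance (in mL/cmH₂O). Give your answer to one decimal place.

49.2

Lung and chest wall are elastances in series: 1/Crs = 1/CL + 1/Ccw.
1/Crs = 1/82 + 1/123 = 0.02033.
Crs = 49.188 mL/cmH2O.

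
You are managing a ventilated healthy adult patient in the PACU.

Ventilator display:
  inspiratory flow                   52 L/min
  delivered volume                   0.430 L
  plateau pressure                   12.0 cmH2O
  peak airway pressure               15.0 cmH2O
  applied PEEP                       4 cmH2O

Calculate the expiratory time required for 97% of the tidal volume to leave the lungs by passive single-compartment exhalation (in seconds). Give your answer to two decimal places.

0.65

Flow: 52 L/min ÷ 60 = 0.8667 L/s.
R = (PIP − Pplat)/V̇ = (15.0 − 12.0) / 0.8667 = 3.0/0.8667 = 3.461 cmH2O·s/L.
C = Vt/(Pplat − PEEP) = 430.0 / (12.0 − 4) = 430.0/8.0 = 53.75 mL/cmH2O.
τ = R × C = 3.461 × 0.05375 L/cmH2O = 0.186 s.
t = −τ·ln(1 − 0.97) = −0.186·ln(0.03) = 0.6522 s.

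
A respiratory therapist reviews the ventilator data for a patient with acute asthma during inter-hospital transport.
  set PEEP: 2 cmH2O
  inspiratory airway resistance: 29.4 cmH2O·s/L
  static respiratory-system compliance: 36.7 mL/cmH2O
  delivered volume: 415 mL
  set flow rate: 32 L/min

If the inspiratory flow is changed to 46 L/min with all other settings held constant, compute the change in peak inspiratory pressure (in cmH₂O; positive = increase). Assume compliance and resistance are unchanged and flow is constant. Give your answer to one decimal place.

6.9

Flow: 32 L/min ÷ 60 = 0.5333 L/s.
New flow: 46 L/min ÷ 60 = 0.7667 L/s.
PIP = Vt/C + R·V̇ + PEEP (constant-flow equation of motion).
Only the resistive term changes: ΔPIP = R × ΔV̇ = 29.4 × (0.7667 − 0.5333) = 29.4 × 0.2334 = 6.862 cmH2O.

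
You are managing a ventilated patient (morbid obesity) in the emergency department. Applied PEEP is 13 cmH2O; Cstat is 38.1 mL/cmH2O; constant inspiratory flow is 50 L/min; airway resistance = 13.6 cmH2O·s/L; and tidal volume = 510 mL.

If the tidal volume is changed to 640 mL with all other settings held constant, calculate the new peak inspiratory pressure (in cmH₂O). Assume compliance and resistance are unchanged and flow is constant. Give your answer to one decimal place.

Flow: 50 L/min ÷ 60 = 0.8333 L/s.
PIP = Vt/C + R·V̇ + PEEP (constant-flow equation of motion).
Only the elastic term changes: ΔPIP = ΔVt / C = (640 − 510) / 38.1 = 3.412 cmH2O.
Original PIP = 510/38.1 + 13.6×0.8333 + 13 = 37.719 cmH2O; new PIP = 37.719 + (3.412) = 41.131 cmH2O.

41.1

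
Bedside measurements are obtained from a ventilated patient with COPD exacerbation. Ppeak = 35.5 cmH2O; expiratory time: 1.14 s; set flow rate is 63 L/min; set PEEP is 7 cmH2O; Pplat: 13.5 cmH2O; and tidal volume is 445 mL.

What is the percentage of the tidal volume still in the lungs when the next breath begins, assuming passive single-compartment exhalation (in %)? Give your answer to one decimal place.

45.2

Flow: 63 L/min ÷ 60 = 1.05 L/s.
R = (PIP − Pplat)/V̇ = (35.5 − 13.5) / 1.05 = 22.0/1.05 = 20.952 cmH2O·s/L.
C = Vt/(Pplat − PEEP) = 445.0 / (13.5 − 7) = 445.0/6.5 = 68.462 mL/cmH2O.
τ = R × C = 20.952 × 0.06846 L/cmH2O = 1.434 s.
Fraction remaining at end-expiration = e^(−Te/τ) = e^(−1.14/1.434) = 0.4516 → 45.16%.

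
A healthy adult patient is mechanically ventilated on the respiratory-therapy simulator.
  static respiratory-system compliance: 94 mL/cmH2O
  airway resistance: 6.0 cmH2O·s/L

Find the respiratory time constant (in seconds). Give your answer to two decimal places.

0.56

τ = R × C = 6.0 × 94 mL/cmH2O = 6.0 × 0.094 L/cmH2O = 0.564 s.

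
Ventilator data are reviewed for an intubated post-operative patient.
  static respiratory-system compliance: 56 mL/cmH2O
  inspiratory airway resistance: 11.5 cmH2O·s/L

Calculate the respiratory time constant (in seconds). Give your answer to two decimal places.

0.64

τ = R × C = 11.5 × 56 mL/cmH2O = 11.5 × 0.056 L/cmH2O = 0.644 s.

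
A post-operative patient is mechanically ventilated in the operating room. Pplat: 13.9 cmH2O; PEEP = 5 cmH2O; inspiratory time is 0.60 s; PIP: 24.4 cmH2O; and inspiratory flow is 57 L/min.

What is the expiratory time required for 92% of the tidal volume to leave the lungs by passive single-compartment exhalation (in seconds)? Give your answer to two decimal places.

Flow: 57 L/min ÷ 60 = 0.95 L/s.
Vt = flow × Ti = 0.95 L/s × 0.60 s × 1000 mL/L = 570.0 mL.
R = (PIP − Pplat)/V̇ = (24.4 − 13.9) / 0.95 = 10.5/0.95 = 11.053 cmH2O·s/L.
C = Vt/(Pplat − PEEP) = 570.0 / (13.9 − 5) = 570.0/8.9 = 64.045 mL/cmH2O.
τ = R × C = 11.053 × 0.06405 L/cmH2O = 0.7079 s.
t = −τ·ln(1 − 0.92) = −0.7079·ln(0.08) = 1.788 s.

1.79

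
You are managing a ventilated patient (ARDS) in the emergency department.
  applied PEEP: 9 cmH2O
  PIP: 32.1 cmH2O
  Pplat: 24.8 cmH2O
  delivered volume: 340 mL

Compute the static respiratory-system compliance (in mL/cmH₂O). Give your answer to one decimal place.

Cstat = Vt / (Pplat − PEEP) = 340 / (24.8 − 9) = 340 / 15.8 = 21.519 mL/cmH2O.

21.5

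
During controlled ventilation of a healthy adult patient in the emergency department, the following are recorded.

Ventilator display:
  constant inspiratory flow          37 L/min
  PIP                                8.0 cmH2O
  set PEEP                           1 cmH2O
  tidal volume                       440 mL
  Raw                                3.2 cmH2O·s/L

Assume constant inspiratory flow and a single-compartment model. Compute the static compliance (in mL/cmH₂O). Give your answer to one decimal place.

Flow: 37 L/min ÷ 60 = 0.6167 L/s.
Equation of motion (constant flow): PIP = Vt/C + R·V̇ + PEEP.
Vt/C = PIP − R·V̇ − PEEP = 8.0 − 3.2×0.6167 − 1 = 8.0 − 1.973 − 1 = 5.027 cmH2O.
C = Vt / 5.027 = 440 / 5.027 = 87.527 mL/cmH2O.

87.5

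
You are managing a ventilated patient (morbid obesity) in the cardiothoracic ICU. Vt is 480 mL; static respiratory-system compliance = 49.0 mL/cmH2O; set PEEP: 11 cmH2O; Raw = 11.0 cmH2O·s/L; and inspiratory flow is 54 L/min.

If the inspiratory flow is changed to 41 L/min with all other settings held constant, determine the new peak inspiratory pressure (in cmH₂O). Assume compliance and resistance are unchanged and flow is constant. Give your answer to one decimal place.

Flow: 54 L/min ÷ 60 = 0.9 L/s.
New flow: 41 L/min ÷ 60 = 0.6833 L/s.
PIP = Vt/C + R·V̇ + PEEP (constant-flow equation of motion).
Only the resistive term changes: ΔPIP = R × ΔV̇ = 11.0 × (0.6833 − 0.9) = 11.0 × -0.2167 = -2.384 cmH2O.
Original PIP = 480/49.0 + 11.0×0.9 + 11 = 30.696 cmH2O; new PIP = 30.696 + (-2.384) = 28.312 cmH2O.

28.3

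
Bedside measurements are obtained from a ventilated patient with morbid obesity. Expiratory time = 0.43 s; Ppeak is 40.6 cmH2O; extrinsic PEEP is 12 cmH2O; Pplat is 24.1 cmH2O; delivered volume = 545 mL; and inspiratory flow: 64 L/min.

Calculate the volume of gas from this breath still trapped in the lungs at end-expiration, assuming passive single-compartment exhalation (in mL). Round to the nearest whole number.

294

Flow: 64 L/min ÷ 60 = 1.0667 L/s.
R = (PIP − Pplat)/V̇ = (40.6 − 24.1) / 1.0667 = 16.5/1.0667 = 15.468 cmH2O·s/L.
C = Vt/(Pplat − PEEP) = 545.0 / (24.1 − 12) = 545.0/12.1 = 45.041 mL/cmH2O.
τ = R × C = 15.468 × 0.04504 L/cmH2O = 0.6967 s.
Fraction remaining = e^(−Te/τ) = e^(−0.43/0.6967) = 0.5395.
Trapped volume = 545.0 × 0.5395 = 294.03 mL.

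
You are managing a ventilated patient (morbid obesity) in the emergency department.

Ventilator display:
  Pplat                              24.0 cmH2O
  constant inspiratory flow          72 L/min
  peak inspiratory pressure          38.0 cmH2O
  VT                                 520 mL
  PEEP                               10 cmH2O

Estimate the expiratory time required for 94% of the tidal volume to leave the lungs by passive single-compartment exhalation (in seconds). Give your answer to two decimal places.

1.22

Flow: 72 L/min ÷ 60 = 1.2 L/s.
R = (PIP − Pplat)/V̇ = (38.0 − 24.0) / 1.2 = 14.0/1.2 = 11.667 cmH2O·s/L.
C = Vt/(Pplat − PEEP) = 520.0 / (24.0 − 10) = 520.0/14.0 = 37.143 mL/cmH2O.
τ = R × C = 11.667 × 0.03714 L/cmH2O = 0.4333 s.
t = −τ·ln(1 − 0.94) = −0.4333·ln(0.06) = 1.219 s.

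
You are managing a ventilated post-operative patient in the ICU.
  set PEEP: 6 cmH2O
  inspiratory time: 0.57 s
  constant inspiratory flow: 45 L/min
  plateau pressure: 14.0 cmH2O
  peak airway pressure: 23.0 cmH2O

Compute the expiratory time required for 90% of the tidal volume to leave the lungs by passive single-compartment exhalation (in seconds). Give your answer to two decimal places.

Flow: 45 L/min ÷ 60 = 0.75 L/s.
Vt = flow × Ti = 0.75 L/s × 0.57 s × 1000 mL/L = 427.5 mL.
R = (PIP − Pplat)/V̇ = (23.0 − 14.0) / 0.75 = 9.0/0.75 = 12.0 cmH2O·s/L.
C = Vt/(Pplat − PEEP) = 427.5 / (14.0 − 6) = 427.5/8.0 = 53.438 mL/cmH2O.
τ = R × C = 12.0 × 0.05344 L/cmH2O = 0.6413 s.
t = −τ·ln(1 − 0.90) = −0.6413·ln(0.1) = 1.477 s.

1.48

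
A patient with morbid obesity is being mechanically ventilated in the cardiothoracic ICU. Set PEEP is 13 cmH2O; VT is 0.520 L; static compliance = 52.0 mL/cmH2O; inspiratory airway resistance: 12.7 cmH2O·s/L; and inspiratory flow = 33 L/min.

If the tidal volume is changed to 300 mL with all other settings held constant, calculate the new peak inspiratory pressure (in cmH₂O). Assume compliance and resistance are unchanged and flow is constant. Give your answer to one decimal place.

Flow: 33 L/min ÷ 60 = 0.55 L/s.
PIP = Vt/C + R·V̇ + PEEP (constant-flow equation of motion).
Only the elastic term changes: ΔPIP = ΔVt / C = (300 − 520) / 52.0 = -4.231 cmH2O.
Original PIP = 520/52.0 + 12.7×0.55 + 13 = 29.985 cmH2O; new PIP = 29.985 + (-4.231) = 25.754 cmH2O.

25.8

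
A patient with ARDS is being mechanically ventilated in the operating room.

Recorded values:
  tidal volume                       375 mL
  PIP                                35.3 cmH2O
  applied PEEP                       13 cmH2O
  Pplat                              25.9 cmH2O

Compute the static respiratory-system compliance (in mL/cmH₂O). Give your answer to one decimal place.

Cstat = Vt / (Pplat − PEEP) = 375 / (25.9 − 13) = 375 / 12.9 = 29.07 mL/cmH2O.

29.1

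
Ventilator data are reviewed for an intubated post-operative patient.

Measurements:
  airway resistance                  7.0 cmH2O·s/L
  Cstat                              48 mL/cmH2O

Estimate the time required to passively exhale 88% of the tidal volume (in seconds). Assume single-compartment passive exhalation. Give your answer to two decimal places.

0.71

τ = R × C = 7.0 × 48 mL/cmH2O = 7.0 × 0.048 L/cmH2O = 0.336 s.
Exhaled fraction f = 1 − e^(−t/τ) → t = −τ·ln(1 − f) = −0.336·ln(0.12) = 0.7124 s.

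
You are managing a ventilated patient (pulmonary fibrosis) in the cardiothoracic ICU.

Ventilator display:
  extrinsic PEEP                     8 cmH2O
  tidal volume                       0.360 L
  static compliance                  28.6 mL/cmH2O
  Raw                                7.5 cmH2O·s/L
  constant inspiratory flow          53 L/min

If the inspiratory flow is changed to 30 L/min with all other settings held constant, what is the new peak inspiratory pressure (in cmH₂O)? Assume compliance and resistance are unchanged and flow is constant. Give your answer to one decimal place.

Flow: 53 L/min ÷ 60 = 0.8833 L/s.
New flow: 30 L/min ÷ 60 = 0.5 L/s.
PIP = Vt/C + R·V̇ + PEEP (constant-flow equation of motion).
Only the resistive term changes: ΔPIP = R × ΔV̇ = 7.5 × (0.5 − 0.8833) = 7.5 × -0.3833 = -2.875 cmH2O.
Original PIP = 360/28.6 + 7.5×0.8833 + 8 = 27.212 cmH2O; new PIP = 27.212 + (-2.875) = 24.337 cmH2O.

24.3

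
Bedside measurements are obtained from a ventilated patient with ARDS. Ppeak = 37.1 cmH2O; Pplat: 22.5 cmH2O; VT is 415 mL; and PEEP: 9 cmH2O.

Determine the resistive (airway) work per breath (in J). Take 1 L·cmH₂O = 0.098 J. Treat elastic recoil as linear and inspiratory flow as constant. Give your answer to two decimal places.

With constant inspiratory flow the resistive pressure is constant at PIP − Pplat = 37.1 − 22.5 = 14.6 cmH2O, so resistive work = 14.6 × 0.415 = 6.059 L·cmH2O.
× 0.098 J/(L·cmH2O) → 0.5938 J.

0.59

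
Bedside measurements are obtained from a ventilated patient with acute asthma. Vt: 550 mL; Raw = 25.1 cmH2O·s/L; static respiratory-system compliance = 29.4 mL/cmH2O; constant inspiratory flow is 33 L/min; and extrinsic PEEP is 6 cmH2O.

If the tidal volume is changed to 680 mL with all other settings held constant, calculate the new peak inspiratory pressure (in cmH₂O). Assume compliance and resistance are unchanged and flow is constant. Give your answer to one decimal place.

42.9

Flow: 33 L/min ÷ 60 = 0.55 L/s.
PIP = Vt/C + R·V̇ + PEEP (constant-flow equation of motion).
Only the elastic term changes: ΔPIP = ΔVt / C = (680 − 550) / 29.4 = 4.422 cmH2O.
Original PIP = 550/29.4 + 25.1×0.55 + 6 = 38.512 cmH2O; new PIP = 38.512 + (4.422) = 42.934 cmH2O.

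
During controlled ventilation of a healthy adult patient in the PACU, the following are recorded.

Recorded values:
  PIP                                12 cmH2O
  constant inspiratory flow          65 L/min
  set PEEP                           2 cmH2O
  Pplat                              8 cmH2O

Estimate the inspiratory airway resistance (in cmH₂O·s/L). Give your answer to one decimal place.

3.7

Flow: 65 L/min ÷ 60 = 1.0833 L/s.
Raw = (PIP − Pplat) / flow = (12 − 8) / 1.0833 = 4.0 / 1.0833 = 3.692 cmH2O·s/L.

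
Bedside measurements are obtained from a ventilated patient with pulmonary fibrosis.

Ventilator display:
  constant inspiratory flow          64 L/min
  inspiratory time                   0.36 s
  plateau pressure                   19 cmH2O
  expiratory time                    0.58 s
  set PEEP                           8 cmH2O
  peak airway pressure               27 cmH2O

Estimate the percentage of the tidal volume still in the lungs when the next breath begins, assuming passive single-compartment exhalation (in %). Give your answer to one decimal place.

Flow: 64 L/min ÷ 60 = 1.0667 L/s.
Vt = flow × Ti = 1.0667 L/s × 0.36 s × 1000 mL/L = 384.01 mL.
R = (PIP − Pplat)/V̇ = (27 − 19) / 1.0667 = 8.0/1.0667 = 7.5 cmH2O·s/L.
C = Vt/(Pplat − PEEP) = 384.01 / (19 − 8) = 384.01/11.0 = 34.91 mL/cmH2O.
τ = R × C = 7.5 × 0.03491 L/cmH2O = 0.2618 s.
Fraction remaining at end-expiration = e^(−Te/τ) = e^(−0.58/0.2618) = 0.1091 → 10.91%.

10.9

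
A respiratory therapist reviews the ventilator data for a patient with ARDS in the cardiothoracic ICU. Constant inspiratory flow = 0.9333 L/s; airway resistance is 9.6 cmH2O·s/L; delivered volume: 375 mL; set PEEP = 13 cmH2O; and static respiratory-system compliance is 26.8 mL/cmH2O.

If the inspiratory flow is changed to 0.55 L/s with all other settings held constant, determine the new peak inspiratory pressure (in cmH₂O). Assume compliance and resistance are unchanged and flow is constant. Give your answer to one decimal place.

PIP = Vt/C + R·V̇ + PEEP (constant-flow equation of motion).
Only the resistive term changes: ΔPIP = R × ΔV̇ = 9.6 × (0.55 − 0.9333) = 9.6 × -0.3833 = -3.68 cmH2O.
Original PIP = 375/26.8 + 9.6×0.9333 + 13 = 35.952 cmH2O; new PIP = 35.952 + (-3.68) = 32.272 cmH2O.

32.3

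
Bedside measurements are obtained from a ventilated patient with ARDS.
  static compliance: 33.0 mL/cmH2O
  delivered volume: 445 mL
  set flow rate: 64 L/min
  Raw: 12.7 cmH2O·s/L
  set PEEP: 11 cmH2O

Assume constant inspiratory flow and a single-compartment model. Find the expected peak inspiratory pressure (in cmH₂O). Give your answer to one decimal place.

Flow: 64 L/min ÷ 60 = 1.0667 L/s.
Equation of motion (constant flow): PIP = Vt/C + R·V̇ + PEEP.
PIP = 445/33.0 + 12.7×1.0667 + 11 = 13.485 + 13.547 + 11 = 38.032 cmH2O.

38.0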